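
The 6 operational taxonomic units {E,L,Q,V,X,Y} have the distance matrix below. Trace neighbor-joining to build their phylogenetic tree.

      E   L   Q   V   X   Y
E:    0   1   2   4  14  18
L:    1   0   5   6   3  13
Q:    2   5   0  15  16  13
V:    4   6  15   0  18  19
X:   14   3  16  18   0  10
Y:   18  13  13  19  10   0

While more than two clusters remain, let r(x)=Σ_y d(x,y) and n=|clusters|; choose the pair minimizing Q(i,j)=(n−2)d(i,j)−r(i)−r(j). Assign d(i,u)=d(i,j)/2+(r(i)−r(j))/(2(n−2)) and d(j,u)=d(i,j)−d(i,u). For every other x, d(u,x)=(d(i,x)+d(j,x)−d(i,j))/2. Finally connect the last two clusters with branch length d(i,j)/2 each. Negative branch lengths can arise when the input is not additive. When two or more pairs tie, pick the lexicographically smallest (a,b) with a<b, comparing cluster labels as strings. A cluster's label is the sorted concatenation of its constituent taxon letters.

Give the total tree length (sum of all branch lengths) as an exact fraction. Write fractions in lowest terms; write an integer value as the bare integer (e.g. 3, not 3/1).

1. join X+Y (d=10, Q=-94) ⇒ XY; edges |X|=7/2, |Y|=13/2
  updated: d(E,XY)=11, d(L,XY)=3, d(Q,XY)=19/2, d(V,XY)=27/2
2. join E+V (d=4, Q=-89/2) ⇒ EV; edges |E|=-17/12, |V|=65/12
  updated: d(EV,L)=3/2, d(EV,Q)=13/2, d(EV,XY)=41/4
3. join EV+Q (d=13/2, Q=-105/4) ⇒ EQV; edges |EV|=41/16, |Q|=63/16
  updated: d(EQV,L)=0, d(EQV,XY)=53/8
4. join EQV+L (d=0, Q=-77/8) ⇒ ELQV; edges |EQV|=29/16, |L|=-29/16
  updated: d(ELQV,XY)=77/16
5. join ELQV+XY (d=77/16) ⇒ ELQVXY; edges |ELQV|=77/32, |XY|=77/32
final tree: ((((E:-17/12,V:65/12):41/16,Q:63/16):29/16,L:-29/16):77/32,(X:7/2,Y:13/2):77/32)
total length: 405/16

405/16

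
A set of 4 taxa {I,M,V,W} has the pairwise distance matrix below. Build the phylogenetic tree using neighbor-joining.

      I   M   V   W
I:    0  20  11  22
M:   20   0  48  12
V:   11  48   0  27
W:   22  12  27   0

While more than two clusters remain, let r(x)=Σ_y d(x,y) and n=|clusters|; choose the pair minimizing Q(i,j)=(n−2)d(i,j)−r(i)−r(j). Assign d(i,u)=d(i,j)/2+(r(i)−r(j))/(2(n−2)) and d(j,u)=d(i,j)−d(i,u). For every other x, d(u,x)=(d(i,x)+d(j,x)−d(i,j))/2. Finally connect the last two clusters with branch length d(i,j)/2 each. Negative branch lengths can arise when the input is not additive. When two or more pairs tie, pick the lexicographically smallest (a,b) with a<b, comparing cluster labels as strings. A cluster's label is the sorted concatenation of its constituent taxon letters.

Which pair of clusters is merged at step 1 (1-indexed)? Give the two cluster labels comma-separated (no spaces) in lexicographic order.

1. join I+V (d=11, Q=-117) ⇒ IV; edges |I|=-11/4, |V|=55/4
  updated: d(IV,M)=57/2, d(IV,W)=19
2. join IV+M (d=57/2, Q=-119/2) ⇒ IMV; edges |IV|=71/4, |M|=43/4
  updated: d(IMV,W)=5/4
3. join IMV+W (d=5/4) ⇒ IMVW; edges |IMV|=5/8, |W|=5/8
final tree: (((I:-11/4,V:55/4):71/4,M:43/4):5/8,W:5/8)
total length: 163/4

I,V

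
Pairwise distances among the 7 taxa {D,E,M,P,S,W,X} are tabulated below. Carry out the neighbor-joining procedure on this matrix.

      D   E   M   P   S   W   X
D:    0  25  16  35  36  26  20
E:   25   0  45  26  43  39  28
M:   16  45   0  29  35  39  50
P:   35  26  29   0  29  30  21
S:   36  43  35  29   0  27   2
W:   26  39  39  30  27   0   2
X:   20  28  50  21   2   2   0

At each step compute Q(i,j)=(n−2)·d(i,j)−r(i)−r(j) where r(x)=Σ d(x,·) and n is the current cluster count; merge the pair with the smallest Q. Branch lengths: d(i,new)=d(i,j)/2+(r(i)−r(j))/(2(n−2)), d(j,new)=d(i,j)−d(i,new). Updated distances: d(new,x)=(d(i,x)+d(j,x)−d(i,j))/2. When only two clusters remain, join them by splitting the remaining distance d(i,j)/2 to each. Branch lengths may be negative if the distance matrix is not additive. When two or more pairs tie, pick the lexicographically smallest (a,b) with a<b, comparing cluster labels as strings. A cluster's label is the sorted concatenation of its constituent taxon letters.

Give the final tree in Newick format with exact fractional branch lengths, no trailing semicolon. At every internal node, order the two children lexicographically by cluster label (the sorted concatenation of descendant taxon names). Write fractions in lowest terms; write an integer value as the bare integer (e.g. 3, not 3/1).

1. join D+M (d=16, Q=-292) ⇒ DM; edges |D|=12/5, |M|=68/5
  updated: d(DM,E)=27, d(DM,P)=24, d(DM,S)=55/2, d(DM,W)=49/2, d(DM,X)=27
2. join S+X (d=2, Q=-401/2) ⇒ SX; edges |S|=113/16, |X|=-81/16
  updated: d(DM,SX)=105/4, d(E,SX)=69/2, d(P,SX)=24, d(SX,W)=27/2
3. join SX+W (d=27/2, Q=-659/4) ⇒ SWX; edges |SX|=127/24, |W|=197/24
  updated: d(DM,SWX)=149/8, d(E,SWX)=30, d(P,SWX)=81/4
4. join DM+SWX (d=149/8, Q=-405/4) ⇒ DMSWX; edges |DM|=19/2, |SWX|=73/8
  updated: d(DMSWX,E)=307/16, d(DMSWX,P)=205/16
5. join DMSWX+E (d=307/16, Q=-58) ⇒ DEMSWX; edges |DMSWX|=3, |E|=259/16
  updated: d(DEMSWX,P)=157/16
6. join DEMSWX+P (d=157/16) ⇒ DEMPSWX; edges |DEMSWX|=157/32, |P|=157/32
final tree: ((((D:12/5,M:68/5):19/2,((S:113/16,X:-81/16):127/24,W:197/24):73/8):3,E:259/16):157/32,P:157/32)
total length: 633/8

((((D:12/5,M:68/5):19/2,((S:113/16,X:-81/16):127/24,W:197/24):73/8):3,E:259/16):157/32,P:157/32)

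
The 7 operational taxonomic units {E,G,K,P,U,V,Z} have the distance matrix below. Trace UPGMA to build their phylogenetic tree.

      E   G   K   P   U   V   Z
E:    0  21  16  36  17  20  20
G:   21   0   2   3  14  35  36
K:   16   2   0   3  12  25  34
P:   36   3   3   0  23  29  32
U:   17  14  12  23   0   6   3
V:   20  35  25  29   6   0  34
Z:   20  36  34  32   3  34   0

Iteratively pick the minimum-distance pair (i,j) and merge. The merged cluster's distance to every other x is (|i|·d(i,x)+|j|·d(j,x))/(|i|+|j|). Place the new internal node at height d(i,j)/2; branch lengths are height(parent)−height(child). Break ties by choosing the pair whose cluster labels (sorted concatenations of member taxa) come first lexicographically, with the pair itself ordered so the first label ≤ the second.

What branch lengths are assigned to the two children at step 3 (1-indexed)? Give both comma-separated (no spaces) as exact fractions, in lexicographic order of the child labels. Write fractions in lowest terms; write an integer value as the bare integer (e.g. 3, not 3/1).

3/2,3/2

iteration 1: select G,K (d=2); attach at lengths (1, 1); label the merged cluster GK
  updated: d(E,GK)=37/2, d(GK,P)=3, d(GK,U)=13, d(GK,V)=30, d(GK,Z)=35
iteration 2: select GK,P (d=3); attach at lengths (1/2, 3/2); label the merged cluster GKP
  updated: d(E,GKP)=73/3, d(GKP,U)=49/3, d(GKP,V)=89/3, d(GKP,Z)=34
iteration 3: select U,Z (d=3); attach at lengths (3/2, 3/2); label the merged cluster UZ
  updated: d(E,UZ)=37/2, d(GKP,UZ)=151/6, d(UZ,V)=20
iteration 4: select E,UZ (d=37/2); attach at lengths (37/4, 31/4); label the merged cluster EUZ
  updated: d(EUZ,GKP)=224/9, d(EUZ,V)=20
iteration 5: select EUZ,V (d=20); attach at lengths (3/4, 10); label the merged cluster EUVZ
  updated: d(EUVZ,GKP)=313/12
iteration 6: select EUVZ,GKP (d=313/12); attach at lengths (73/24, 277/24); label the merged cluster EGKPUVZ
final tree: (((E:37/4,(U:3/2,Z:3/2):31/4):3/4,V:10):73/24,((G:1,K:1):1/2,P:3/2):277/24)
total length: 148/3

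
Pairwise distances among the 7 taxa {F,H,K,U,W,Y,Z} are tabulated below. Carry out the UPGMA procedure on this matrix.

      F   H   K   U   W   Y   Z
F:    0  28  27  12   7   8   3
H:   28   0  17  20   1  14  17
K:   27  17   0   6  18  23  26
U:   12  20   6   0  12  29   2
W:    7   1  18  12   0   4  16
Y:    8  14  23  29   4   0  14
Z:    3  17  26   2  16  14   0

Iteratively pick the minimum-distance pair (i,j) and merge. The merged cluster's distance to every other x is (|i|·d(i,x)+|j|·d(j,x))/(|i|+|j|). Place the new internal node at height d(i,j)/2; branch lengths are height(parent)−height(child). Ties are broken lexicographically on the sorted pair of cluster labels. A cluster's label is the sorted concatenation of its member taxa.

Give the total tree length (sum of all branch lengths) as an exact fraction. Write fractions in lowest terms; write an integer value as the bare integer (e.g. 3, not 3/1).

1355/36

1. join H+W (d=1) ⇒ HW; edges |H|=1/2, |W|=1/2
  updated: d(F,HW)=35/2, d(HW,K)=35/2, d(HW,U)=16, d(HW,Y)=9, d(HW,Z)=33/2
2. join U+Z (d=2) ⇒ UZ; edges |U|=1, |Z|=1
  updated: d(F,UZ)=15/2, d(HW,UZ)=65/4, d(K,UZ)=16, d(UZ,Y)=43/2
3. join F+UZ (d=15/2) ⇒ FUZ; edges |F|=15/4, |UZ|=11/4
  updated: d(FUZ,HW)=50/3, d(FUZ,K)=59/3, d(FUZ,Y)=17
4. join HW+Y (d=9) ⇒ HWY; edges |HW|=4, |Y|=9/2
  updated: d(FUZ,HWY)=151/9, d(HWY,K)=58/3
5. join FUZ+HWY (d=151/9) ⇒ FHUWYZ; edges |FUZ|=167/36, |HWY|=35/9
  updated: d(FHUWYZ,K)=39/2
6. join FHUWYZ+K (d=39/2) ⇒ FHKUWYZ; edges |FHUWYZ|=49/36, |K|=39/4
final tree: (((F:15/4,(U:1,Z:1):11/4):167/36,((H:1/2,W:1/2):4,Y:9/2):35/9):49/36,K:39/4)
total length: 1355/36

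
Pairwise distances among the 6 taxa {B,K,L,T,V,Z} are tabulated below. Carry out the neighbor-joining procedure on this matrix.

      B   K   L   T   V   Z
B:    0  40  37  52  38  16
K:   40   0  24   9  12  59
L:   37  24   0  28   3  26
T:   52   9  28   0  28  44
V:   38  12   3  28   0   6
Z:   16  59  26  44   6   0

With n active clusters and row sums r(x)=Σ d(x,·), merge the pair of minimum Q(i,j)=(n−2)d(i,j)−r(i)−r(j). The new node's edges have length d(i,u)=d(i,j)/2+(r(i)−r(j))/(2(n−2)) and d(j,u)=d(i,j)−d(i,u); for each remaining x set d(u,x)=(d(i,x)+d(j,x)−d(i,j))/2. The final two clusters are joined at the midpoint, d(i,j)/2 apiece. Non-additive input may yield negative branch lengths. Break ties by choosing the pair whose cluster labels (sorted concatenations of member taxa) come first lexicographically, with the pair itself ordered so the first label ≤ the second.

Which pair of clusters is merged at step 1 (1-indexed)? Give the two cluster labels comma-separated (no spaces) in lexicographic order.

iteration 1: select B,Z (d=16, Q=-270); attach at lengths (12, 4); label the merged cluster BZ
  updated: d(BZ,K)=83/2, d(BZ,L)=47/2, d(BZ,T)=40, d(BZ,V)=14
iteration 2: select K,T (d=9, Q=-329/2); attach at lengths (17/12, 91/12); label the merged cluster KT
  updated: d(BZ,KT)=145/4, d(KT,L)=43/2, d(KT,V)=31/2
iteration 3: select BZ,V (d=14, Q=-313/4); attach at lengths (277/16, -53/16); label the merged cluster BVZ
  updated: d(BVZ,KT)=151/8, d(BVZ,L)=25/4
iteration 4: select BVZ,KT (d=151/8, Q=-373/8); attach at lengths (29/16, 273/16); label the merged cluster BKTVZ
  updated: d(BKTVZ,L)=71/16
iteration 5: select BKTVZ,L (d=71/16); attach at lengths (71/32, 71/32); label the merged cluster BKLTVZ
final tree: ((((B:12,Z:4):277/16,V:-53/16):29/16,(K:17/12,T:91/12):273/16):71/32,L:71/32)
total length: 997/16

B,Z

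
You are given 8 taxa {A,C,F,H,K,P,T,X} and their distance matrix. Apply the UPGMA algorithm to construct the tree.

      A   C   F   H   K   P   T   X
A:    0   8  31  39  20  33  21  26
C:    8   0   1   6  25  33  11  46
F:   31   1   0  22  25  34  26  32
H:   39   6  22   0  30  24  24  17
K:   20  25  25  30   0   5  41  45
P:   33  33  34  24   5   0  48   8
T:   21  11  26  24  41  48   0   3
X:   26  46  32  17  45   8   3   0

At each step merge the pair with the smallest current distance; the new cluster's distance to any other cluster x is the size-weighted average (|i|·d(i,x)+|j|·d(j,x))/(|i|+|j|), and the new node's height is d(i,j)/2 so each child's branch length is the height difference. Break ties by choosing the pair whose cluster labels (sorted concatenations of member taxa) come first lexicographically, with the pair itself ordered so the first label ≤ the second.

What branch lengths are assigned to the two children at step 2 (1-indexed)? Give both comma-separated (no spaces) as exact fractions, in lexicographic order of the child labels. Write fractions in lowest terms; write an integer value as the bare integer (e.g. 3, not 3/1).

3/2,3/2

1. join C+F (d=1) ⇒ CF; edges |C|=1/2, |F|=1/2
  updated: d(A,CF)=39/2, d(CF,H)=14, d(CF,K)=25, d(CF,P)=67/2, d(CF,T)=37/2, d(CF,X)=39
2. join T+X (d=3) ⇒ TX; edges |T|=3/2, |X|=3/2
  updated: d(A,TX)=47/2, d(CF,TX)=115/4, d(H,TX)=41/2, d(K,TX)=43, d(P,TX)=28
3. join K+P (d=5) ⇒ KP; edges |K|=5/2, |P|=5/2
  updated: d(A,KP)=53/2, d(CF,KP)=117/4, d(H,KP)=27, d(KP,TX)=71/2
4. join CF+H (d=14) ⇒ CFH; edges |CF|=13/2, |H|=7
  updated: d(A,CFH)=26, d(CFH,KP)=57/2, d(CFH,TX)=26
5. join A+TX (d=47/2) ⇒ ATX; edges |A|=47/4, |TX|=41/4
  updated: d(ATX,CFH)=26, d(ATX,KP)=65/2
6. join ATX+CFH (d=26) ⇒ ACFHTX; edges |ATX|=5/4, |CFH|=6
  updated: d(ACFHTX,KP)=61/2
7. join ACFHTX+KP (d=61/2) ⇒ ACFHKPTX; edges |ACFHTX|=9/4, |KP|=51/4
final tree: (((A:47/4,(T:3/2,X:3/2):41/4):5/4,((C:1/2,F:1/2):13/2,H:7):6):9/4,(K:5/2,P:5/2):51/4)
total length: 267/4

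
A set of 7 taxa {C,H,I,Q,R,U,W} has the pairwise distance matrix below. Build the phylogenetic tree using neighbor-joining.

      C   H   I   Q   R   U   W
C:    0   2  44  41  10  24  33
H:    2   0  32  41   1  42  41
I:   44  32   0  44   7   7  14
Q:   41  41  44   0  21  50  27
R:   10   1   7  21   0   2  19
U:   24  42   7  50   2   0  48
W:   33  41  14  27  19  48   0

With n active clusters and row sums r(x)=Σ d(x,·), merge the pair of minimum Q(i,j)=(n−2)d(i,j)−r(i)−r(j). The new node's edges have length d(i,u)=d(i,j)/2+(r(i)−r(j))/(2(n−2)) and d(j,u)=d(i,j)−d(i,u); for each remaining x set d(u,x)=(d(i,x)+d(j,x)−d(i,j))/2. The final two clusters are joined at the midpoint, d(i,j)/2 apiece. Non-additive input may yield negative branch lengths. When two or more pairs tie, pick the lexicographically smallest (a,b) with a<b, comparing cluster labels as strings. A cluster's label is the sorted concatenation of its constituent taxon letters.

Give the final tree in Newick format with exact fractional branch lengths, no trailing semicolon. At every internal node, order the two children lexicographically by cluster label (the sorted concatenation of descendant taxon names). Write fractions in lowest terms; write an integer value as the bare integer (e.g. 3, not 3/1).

1. join C+H (d=2, Q=-303) ⇒ CH; edges |C|=1/2, |H|=3/2
  updated: d(CH,I)=37, d(CH,Q)=40, d(CH,R)=9/2, d(CH,U)=32, d(CH,W)=36
2. join I+U (d=7, Q=-220) ⇒ IU; edges |I|=-1/4, |U|=29/4
  updated: d(CH,IU)=31, d(IU,Q)=87/2, d(IU,R)=1, d(IU,W)=55/2
3. join Q+W (d=27, Q=-160) ⇒ QW; edges |Q|=103/6, |W|=59/6
  updated: d(CH,QW)=49/2, d(IU,QW)=22, d(QW,R)=13/2
4. join CH+QW (d=49/2, Q=-64) ⇒ CHQW; edges |CH|=14, |QW|=21/2
  updated: d(CHQW,IU)=57/4, d(CHQW,R)=-27/4
5. join CHQW+IU (d=57/4, Q=-17/2) ⇒ CHIQUW; edges |CHQW|=13/4, |IU|=11
  updated: d(CHIQUW,R)=-10
6. join CHIQUW+R (d=-10) ⇒ CHIQRUW; edges |CHIQUW|=-5, |R|=-5
final tree: ((((C:1/2,H:3/2):14,(Q:103/6,W:59/6):21/2):13/4,(I:-1/4,U:29/4):11):-5,R:-5)
total length: 259/4

((((C:1/2,H:3/2):14,(Q:103/6,W:59/6):21/2):13/4,(I:-1/4,U:29/4):11):-5,R:-5)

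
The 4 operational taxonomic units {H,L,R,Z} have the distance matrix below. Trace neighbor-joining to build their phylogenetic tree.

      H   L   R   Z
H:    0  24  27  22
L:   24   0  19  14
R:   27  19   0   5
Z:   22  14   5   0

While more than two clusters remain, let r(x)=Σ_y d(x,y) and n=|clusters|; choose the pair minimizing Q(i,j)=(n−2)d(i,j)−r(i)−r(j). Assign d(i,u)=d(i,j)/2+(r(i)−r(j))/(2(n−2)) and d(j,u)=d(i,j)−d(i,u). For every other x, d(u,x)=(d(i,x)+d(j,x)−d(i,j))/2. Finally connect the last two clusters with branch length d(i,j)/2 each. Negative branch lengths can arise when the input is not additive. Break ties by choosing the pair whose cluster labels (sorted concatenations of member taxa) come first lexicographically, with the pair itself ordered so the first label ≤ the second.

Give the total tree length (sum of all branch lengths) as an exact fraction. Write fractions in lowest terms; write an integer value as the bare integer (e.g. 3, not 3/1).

35

step 1: merge (H,L) at d=24, Q=-82; branch lengths H→16, L→8; new cluster HL
  updated: d(HL,R)=11, d(HL,Z)=6
step 2: merge (HL,R) at d=11, Q=-22; branch lengths HL→6, R→5; new cluster HLR
  updated: d(HLR,Z)=0
step 3: merge (HLR,Z) at d=0; branch lengths HLR→0, Z→0; new cluster HLRZ
final tree: (((H:16,L:8):6,R:5):0,Z:0)
total length: 35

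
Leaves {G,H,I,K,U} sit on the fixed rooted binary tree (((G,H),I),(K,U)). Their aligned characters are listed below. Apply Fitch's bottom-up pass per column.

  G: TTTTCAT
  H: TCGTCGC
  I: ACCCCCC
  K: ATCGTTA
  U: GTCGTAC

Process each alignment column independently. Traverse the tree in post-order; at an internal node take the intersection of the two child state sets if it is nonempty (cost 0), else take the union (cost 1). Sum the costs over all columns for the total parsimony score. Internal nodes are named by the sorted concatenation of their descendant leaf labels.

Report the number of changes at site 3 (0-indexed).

site 0, node GH: G={T} ∩ H={T} → {T} (+0)
site 0, node GHI: GH={T} ∪ I={A} → {A,T} (+1)
site 0, node KU: K={A} ∪ U={G} → {A,G} (+1)
site 0, node GHIKU: GHI={A,T} ∩ KU={A,G} → {A} (+0)
site 1, node GH: G={T} ∪ H={C} → {C,T} (+1)
site 1, node GHI: GH={C,T} ∩ I={C} → {C} (+0)
site 1, node KU: K={T} ∩ U={T} → {T} (+0)
site 1, node GHIKU: GHI={C} ∪ KU={T} → {C,T} (+1)
site 2, node GH: G={T} ∪ H={G} → {G,T} (+1)
site 2, node GHI: GH={G,T} ∪ I={C} → {C,G,T} (+1)
site 2, node KU: K={C} ∩ U={C} → {C} (+0)
site 2, node GHIKU: GHI={C,G,T} ∩ KU={C} → {C} (+0)
site 3, node GH: G={T} ∩ H={T} → {T} (+0)
site 3, node GHI: GH={T} ∪ I={C} → {C,T} (+1)
site 3, node KU: K={G} ∩ U={G} → {G} (+0)
site 3, node GHIKU: GHI={C,T} ∪ KU={G} → {C,G,T} (+1)
site 4, node GH: G={C} ∩ H={C} → {C} (+0)
site 4, node GHI: GH={C} ∩ I={C} → {C} (+0)
site 4, node KU: K={T} ∩ U={T} → {T} (+0)
site 4, node GHIKU: GHI={C} ∪ KU={T} → {C,T} (+1)
site 5, node GH: G={A} ∪ H={G} → {A,G} (+1)
site 5, node GHI: GH={A,G} ∪ I={C} → {A,C,G} (+1)
site 5, node KU: K={T} ∪ U={A} → {A,T} (+1)
site 5, node GHIKU: GHI={A,C,G} ∩ KU={A,T} → {A} (+0)
site 6, node GH: G={T} ∪ H={C} → {C,T} (+1)
site 6, node GHI: GH={C,T} ∩ I={C} → {C} (+0)
site 6, node KU: K={A} ∪ U={C} → {A,C} (+1)
site 6, node GHIKU: GHI={C} ∩ KU={A,C} → {C} (+0)
per-site changes: [2, 2, 2, 2, 1, 3, 2]; total = 14

2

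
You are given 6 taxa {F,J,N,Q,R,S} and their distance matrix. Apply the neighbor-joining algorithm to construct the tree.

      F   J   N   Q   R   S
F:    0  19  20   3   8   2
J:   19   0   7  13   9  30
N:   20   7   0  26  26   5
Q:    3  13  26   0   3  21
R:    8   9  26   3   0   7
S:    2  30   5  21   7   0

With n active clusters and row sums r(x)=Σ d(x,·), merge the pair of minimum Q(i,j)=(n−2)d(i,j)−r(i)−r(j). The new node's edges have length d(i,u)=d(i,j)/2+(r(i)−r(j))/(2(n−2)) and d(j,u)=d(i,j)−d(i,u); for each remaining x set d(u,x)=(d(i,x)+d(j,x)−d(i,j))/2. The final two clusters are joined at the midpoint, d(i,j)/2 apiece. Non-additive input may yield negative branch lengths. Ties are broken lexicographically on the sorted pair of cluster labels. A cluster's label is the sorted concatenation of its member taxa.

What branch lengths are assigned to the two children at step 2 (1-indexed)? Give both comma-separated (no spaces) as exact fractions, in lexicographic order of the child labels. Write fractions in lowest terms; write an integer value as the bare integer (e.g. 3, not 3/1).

iteration 1: select J,N (d=7, Q=-134); attach at lengths (11/4, 17/4); label the merged cluster JN
  updated: d(F,JN)=16, d(JN,Q)=16, d(JN,R)=14, d(JN,S)=14
iteration 2: select F,S (d=2, Q=-67); attach at lengths (-3/2, 7/2); label the merged cluster FS
  updated: d(FS,JN)=14, d(FS,Q)=11, d(FS,R)=13/2
iteration 3: select FS,JN (d=14, Q=-95/2); attach at lengths (31/8, 81/8); label the merged cluster FJNS
  updated: d(FJNS,Q)=13/2, d(FJNS,R)=13/4
iteration 4: select FJNS,Q (d=13/2, Q=-51/4); attach at lengths (27/8, 25/8); label the merged cluster FJNQS
  updated: d(FJNQS,R)=-1/8
iteration 5: select FJNQS,R (d=-1/8); attach at lengths (-1/16, -1/16); label the merged cluster FJNQRS
final tree: ((((F:-3/2,S:7/2):31/8,(J:11/4,N:17/4):81/8):27/8,Q:25/8):-1/16,R:-1/16)
total length: 235/8

-3/2,7/2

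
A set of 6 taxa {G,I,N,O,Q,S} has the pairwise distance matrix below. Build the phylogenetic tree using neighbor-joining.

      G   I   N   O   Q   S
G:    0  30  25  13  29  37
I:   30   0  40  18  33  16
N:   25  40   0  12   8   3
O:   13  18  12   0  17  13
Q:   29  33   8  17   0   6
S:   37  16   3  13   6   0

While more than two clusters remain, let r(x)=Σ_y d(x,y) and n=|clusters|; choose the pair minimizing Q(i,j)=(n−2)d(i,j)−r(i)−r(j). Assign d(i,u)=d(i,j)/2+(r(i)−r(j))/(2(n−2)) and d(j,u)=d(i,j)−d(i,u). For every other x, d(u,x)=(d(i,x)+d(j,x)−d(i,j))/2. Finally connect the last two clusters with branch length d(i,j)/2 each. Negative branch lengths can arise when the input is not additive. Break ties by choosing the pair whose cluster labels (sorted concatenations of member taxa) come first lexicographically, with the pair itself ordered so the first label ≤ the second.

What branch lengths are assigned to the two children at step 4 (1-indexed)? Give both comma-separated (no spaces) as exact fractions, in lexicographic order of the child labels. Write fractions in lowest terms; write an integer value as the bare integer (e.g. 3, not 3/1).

iteration 1: select G,O (d=13, Q=-155); attach at lengths (113/8, -9/8); label the merged cluster GO
  updated: d(GO,I)=35/2, d(GO,N)=12, d(GO,Q)=33/2, d(GO,S)=37/2
iteration 2: select GO,I (d=35/2, Q=-237/2); attach at lengths (7/4, 63/4); label the merged cluster GIO
  updated: d(GIO,N)=69/4, d(GIO,Q)=16, d(GIO,S)=17/2
iteration 3: select GIO,S (d=17/2, Q=-169/4); attach at lengths (165/16, -29/16); label the merged cluster GIOS
  updated: d(GIOS,N)=47/8, d(GIOS,Q)=27/4
iteration 4: select GIOS,N (d=47/8, Q=-165/8); attach at lengths (37/16, 57/16); label the merged cluster GINOS
  updated: d(GINOS,Q)=71/16
iteration 5: select GINOS,Q (d=71/16); attach at lengths (71/32, 71/32); label the merged cluster GINOQS
final tree: (((((G:113/8,O:-9/8):7/4,I:63/4):165/16,S:-29/16):37/16,N:57/16):71/32,Q:71/32)
total length: 789/16

37/16,57/16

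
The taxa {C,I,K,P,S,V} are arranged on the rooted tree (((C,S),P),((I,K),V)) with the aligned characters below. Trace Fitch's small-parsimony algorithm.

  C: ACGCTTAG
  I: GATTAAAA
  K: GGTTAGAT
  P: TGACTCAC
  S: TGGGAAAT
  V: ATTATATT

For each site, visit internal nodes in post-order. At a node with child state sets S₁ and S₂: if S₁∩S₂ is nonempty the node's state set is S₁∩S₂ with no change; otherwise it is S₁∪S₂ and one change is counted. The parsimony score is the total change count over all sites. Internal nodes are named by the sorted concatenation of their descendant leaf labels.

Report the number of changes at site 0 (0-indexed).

3

[col 0] CS: children C:{A}, S:{T} ∪→ {A,T}; cost 1
[col 0] CPS: children CS:{A,T}, P:{T} ∩→ {T}; cost 0
[col 0] IK: children I:{G}, K:{G} ∩→ {G}; cost 0
[col 0] IKV: children IK:{G}, V:{A} ∪→ {A,G}; cost 1
[col 0] CIKPSV: children CPS:{T}, IKV:{A,G} ∪→ {A,G,T}; cost 1
[col 1] CS: children C:{C}, S:{G} ∪→ {C,G}; cost 1
[col 1] CPS: children CS:{C,G}, P:{G} ∩→ {G}; cost 0
[col 1] IK: children I:{A}, K:{G} ∪→ {A,G}; cost 1
[col 1] IKV: children IK:{A,G}, V:{T} ∪→ {A,G,T}; cost 1
[col 1] CIKPSV: children CPS:{G}, IKV:{A,G,T} ∩→ {G}; cost 0
[col 2] CS: children C:{G}, S:{G} ∩→ {G}; cost 0
[col 2] CPS: children CS:{G}, P:{A} ∪→ {A,G}; cost 1
[col 2] IK: children I:{T}, K:{T} ∩→ {T}; cost 0
[col 2] IKV: children IK:{T}, V:{T} ∩→ {T}; cost 0
[col 2] CIKPSV: children CPS:{A,G}, IKV:{T} ∪→ {A,G,T}; cost 1
[col 3] CS: children C:{C}, S:{G} ∪→ {C,G}; cost 1
[col 3] CPS: children CS:{C,G}, P:{C} ∩→ {C}; cost 0
[col 3] IK: children I:{T}, K:{T} ∩→ {T}; cost 0
[col 3] IKV: children IK:{T}, V:{A} ∪→ {A,T}; cost 1
[col 3] CIKPSV: children CPS:{C}, IKV:{A,T} ∪→ {A,C,T}; cost 1
[col 4] CS: children C:{T}, S:{A} ∪→ {A,T}; cost 1
[col 4] CPS: children CS:{A,T}, P:{T} ∩→ {T}; cost 0
[col 4] IK: children I:{A}, K:{A} ∩→ {A}; cost 0
[col 4] IKV: children IK:{A}, V:{T} ∪→ {A,T}; cost 1
[col 4] CIKPSV: children CPS:{T}, IKV:{A,T} ∩→ {T}; cost 0
[col 5] CS: children C:{T}, S:{A} ∪→ {A,T}; cost 1
[col 5] CPS: children CS:{A,T}, P:{C} ∪→ {A,C,T}; cost 1
[col 5] IK: children I:{A}, K:{G} ∪→ {A,G}; cost 1
[col 5] IKV: children IK:{A,G}, V:{A} ∩→ {A}; cost 0
[col 5] CIKPSV: children CPS:{A,C,T}, IKV:{A} ∩→ {A}; cost 0
[col 6] CS: children C:{A}, S:{A} ∩→ {A}; cost 0
[col 6] CPS: children CS:{A}, P:{A} ∩→ {A}; cost 0
[col 6] IK: children I:{A}, K:{A} ∩→ {A}; cost 0
[col 6] IKV: children IK:{A}, V:{T} ∪→ {A,T}; cost 1
[col 6] CIKPSV: children CPS:{A}, IKV:{A,T} ∩→ {A}; cost 0
[col 7] CS: children C:{G}, S:{T} ∪→ {G,T}; cost 1
[col 7] CPS: children CS:{G,T}, P:{C} ∪→ {C,G,T}; cost 1
[col 7] IK: children I:{A}, K:{T} ∪→ {A,T}; cost 1
[col 7] IKV: children IK:{A,T}, V:{T} ∩→ {T}; cost 0
[col 7] CIKPSV: children CPS:{C,G,T}, IKV:{T} ∩→ {T}; cost 0
per-site changes: [3, 3, 2, 3, 2, 3, 1, 3]; total = 20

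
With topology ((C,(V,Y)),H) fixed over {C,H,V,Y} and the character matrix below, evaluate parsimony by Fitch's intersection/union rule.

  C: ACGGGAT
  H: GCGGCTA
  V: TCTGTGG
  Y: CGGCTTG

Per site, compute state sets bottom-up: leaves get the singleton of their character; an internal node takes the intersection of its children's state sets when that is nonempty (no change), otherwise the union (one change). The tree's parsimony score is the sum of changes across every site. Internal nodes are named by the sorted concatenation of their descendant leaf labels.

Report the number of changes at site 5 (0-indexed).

2

site 0, node VY: V={T} ∪ Y={C} → {C,T} (+1)
site 0, node CVY: C={A} ∪ VY={C,T} → {A,C,T} (+1)
site 0, node CHVY: CVY={A,C,T} ∪ H={G} → {A,C,G,T} (+1)
site 1, node VY: V={C} ∪ Y={G} → {C,G} (+1)
site 1, node CVY: C={C} ∩ VY={C,G} → {C} (+0)
site 1, node CHVY: CVY={C} ∩ H={C} → {C} (+0)
site 2, node VY: V={T} ∪ Y={G} → {G,T} (+1)
site 2, node CVY: C={G} ∩ VY={G,T} → {G} (+0)
site 2, node CHVY: CVY={G} ∩ H={G} → {G} (+0)
site 3, node VY: V={G} ∪ Y={C} → {C,G} (+1)
site 3, node CVY: C={G} ∩ VY={C,G} → {G} (+0)
site 3, node CHVY: CVY={G} ∩ H={G} → {G} (+0)
site 4, node VY: V={T} ∩ Y={T} → {T} (+0)
site 4, node CVY: C={G} ∪ VY={T} → {G,T} (+1)
site 4, node CHVY: CVY={G,T} ∪ H={C} → {C,G,T} (+1)
site 5, node VY: V={G} ∪ Y={T} → {G,T} (+1)
site 5, node CVY: C={A} ∪ VY={G,T} → {A,G,T} (+1)
site 5, node CHVY: CVY={A,G,T} ∩ H={T} → {T} (+0)
site 6, node VY: V={G} ∩ Y={G} → {G} (+0)
site 6, node CVY: C={T} ∪ VY={G} → {G,T} (+1)
site 6, node CHVY: CVY={G,T} ∪ H={A} → {A,G,T} (+1)
per-site changes: [3, 1, 1, 1, 2, 2, 2]; total = 12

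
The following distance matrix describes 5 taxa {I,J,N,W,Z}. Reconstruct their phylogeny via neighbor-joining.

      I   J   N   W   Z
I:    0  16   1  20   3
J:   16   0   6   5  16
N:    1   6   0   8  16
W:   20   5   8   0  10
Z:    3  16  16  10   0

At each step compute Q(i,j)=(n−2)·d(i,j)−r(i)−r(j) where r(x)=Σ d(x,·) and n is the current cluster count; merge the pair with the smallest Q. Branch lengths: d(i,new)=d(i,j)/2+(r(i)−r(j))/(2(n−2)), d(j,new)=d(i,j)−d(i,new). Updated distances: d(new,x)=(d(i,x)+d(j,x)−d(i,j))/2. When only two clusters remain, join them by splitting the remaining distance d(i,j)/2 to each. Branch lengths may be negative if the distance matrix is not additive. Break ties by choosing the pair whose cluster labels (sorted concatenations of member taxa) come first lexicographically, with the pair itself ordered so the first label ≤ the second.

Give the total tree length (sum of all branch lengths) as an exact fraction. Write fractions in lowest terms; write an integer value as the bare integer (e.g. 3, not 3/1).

39/2

iteration 1: select I,Z (d=3, Q=-76); attach at lengths (2/3, 7/3); label the merged cluster IZ
  updated: d(IZ,J)=29/2, d(IZ,N)=7, d(IZ,W)=27/2
iteration 2: select IZ,N (d=7, Q=-42); attach at lengths (7, 0); label the merged cluster INZ
  updated: d(INZ,J)=27/4, d(INZ,W)=29/4
iteration 3: select INZ,J (d=27/4, Q=-19); attach at lengths (9/2, 9/4); label the merged cluster IJNZ
  updated: d(IJNZ,W)=11/4
iteration 4: select IJNZ,W (d=11/4); attach at lengths (11/8, 11/8); label the merged cluster IJNWZ
final tree: ((((I:2/3,Z:7/3):7,N:0):9/2,J:9/4):11/8,W:11/8)
total length: 39/2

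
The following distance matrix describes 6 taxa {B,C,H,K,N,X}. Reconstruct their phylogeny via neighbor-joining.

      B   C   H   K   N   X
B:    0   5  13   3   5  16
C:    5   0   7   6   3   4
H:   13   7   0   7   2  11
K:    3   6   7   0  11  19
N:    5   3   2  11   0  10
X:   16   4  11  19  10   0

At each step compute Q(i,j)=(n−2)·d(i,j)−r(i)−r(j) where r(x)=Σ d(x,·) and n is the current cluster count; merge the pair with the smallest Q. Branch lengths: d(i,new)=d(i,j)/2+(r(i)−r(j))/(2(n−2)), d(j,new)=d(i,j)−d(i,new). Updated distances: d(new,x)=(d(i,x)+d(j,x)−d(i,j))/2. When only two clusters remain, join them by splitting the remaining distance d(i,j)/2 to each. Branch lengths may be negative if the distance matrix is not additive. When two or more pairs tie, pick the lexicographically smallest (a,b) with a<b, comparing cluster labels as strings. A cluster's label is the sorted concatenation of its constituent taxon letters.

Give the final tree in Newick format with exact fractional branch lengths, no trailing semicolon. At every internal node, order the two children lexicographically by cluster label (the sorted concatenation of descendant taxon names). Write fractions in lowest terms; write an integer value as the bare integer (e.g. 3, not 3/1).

((((B:1,K:2):39/8,(C:-11/6,X:35/6):25/8):13/8,H:17/8):-1/16,N:-1/16)

1. join B+K (d=3, Q=-76) ⇒ BK; edges |B|=1, |K|=2
  updated: d(BK,C)=4, d(BK,H)=17/2, d(BK,N)=13/2, d(BK,X)=16
2. join C+X (d=4, Q=-47) ⇒ CX; edges |C|=-11/6, |X|=35/6
  updated: d(BK,CX)=8, d(CX,H)=7, d(CX,N)=9/2
3. join BK+CX (d=8, Q=-53/2) ⇒ BCKX; edges |BK|=39/8, |CX|=25/8
  updated: d(BCKX,H)=15/4, d(BCKX,N)=3/2
4. join BCKX+H (d=15/4, Q=-29/4) ⇒ BCHKX; edges |BCKX|=13/8, |H|=17/8
  updated: d(BCHKX,N)=-1/8
5. join BCHKX+N (d=-1/8) ⇒ BCHKNX; edges |BCHKX|=-1/16, |N|=-1/16
final tree: ((((B:1,K:2):39/8,(C:-11/6,X:35/6):25/8):13/8,H:17/8):-1/16,N:-1/16)
total length: 149/8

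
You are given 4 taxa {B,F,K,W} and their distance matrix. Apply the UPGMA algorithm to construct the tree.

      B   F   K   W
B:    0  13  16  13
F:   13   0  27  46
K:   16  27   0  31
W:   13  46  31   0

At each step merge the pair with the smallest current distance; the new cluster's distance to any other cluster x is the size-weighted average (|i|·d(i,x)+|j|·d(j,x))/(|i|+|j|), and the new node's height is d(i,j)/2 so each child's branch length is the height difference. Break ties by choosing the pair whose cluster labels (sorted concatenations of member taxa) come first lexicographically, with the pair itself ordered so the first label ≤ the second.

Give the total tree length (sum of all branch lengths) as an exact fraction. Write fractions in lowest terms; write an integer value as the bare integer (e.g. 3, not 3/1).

step 1: merge (B,F) at d=13; branch lengths B→13/2, F→13/2; new cluster BF
  updated: d(BF,K)=43/2, d(BF,W)=59/2
step 2: merge (BF,K) at d=43/2; branch lengths BF→17/4, K→43/4; new cluster BFK
  updated: d(BFK,W)=30
step 3: merge (BFK,W) at d=30; branch lengths BFK→17/4, W→15; new cluster BFKW
final tree: (((B:13/2,F:13/2):17/4,K:43/4):17/4,W:15)
total length: 189/4

189/4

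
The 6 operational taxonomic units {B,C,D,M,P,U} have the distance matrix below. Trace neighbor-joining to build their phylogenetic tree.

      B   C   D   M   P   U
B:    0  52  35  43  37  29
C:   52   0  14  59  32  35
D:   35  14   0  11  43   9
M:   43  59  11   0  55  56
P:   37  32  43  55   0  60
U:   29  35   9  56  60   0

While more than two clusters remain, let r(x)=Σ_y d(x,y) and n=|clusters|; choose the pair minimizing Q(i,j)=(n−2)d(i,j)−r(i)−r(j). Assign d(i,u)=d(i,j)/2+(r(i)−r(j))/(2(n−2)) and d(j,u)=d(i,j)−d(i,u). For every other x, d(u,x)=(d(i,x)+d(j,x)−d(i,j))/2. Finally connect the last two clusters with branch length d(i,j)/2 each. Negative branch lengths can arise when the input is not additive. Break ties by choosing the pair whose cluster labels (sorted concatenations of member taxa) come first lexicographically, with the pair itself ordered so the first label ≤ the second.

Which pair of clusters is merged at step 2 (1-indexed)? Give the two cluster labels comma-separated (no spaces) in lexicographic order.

iteration 1: select D,M (d=11, Q=-292); attach at lengths (-17/2, 39/2); label the merged cluster DM
  updated: d(B,DM)=67/2, d(C,DM)=31, d(DM,P)=87/2, d(DM,U)=27
iteration 2: select C,P (d=32, Q=-453/2); attach at lengths (49/4, 79/4); label the merged cluster CP
  updated: d(B,CP)=57/2, d(CP,DM)=85/4, d(CP,U)=63/2
iteration 3: select B,U (d=29, Q=-241/2); attach at lengths (123/8, 109/8); label the merged cluster BU
  updated: d(BU,CP)=31/2, d(BU,DM)=63/4
iteration 4: select BU,CP (d=31/2, Q=-105/2); attach at lengths (5, 21/2); label the merged cluster BCPU
  updated: d(BCPU,DM)=43/4
iteration 5: select BCPU,DM (d=43/4); attach at lengths (43/8, 43/8); label the merged cluster BCDMPU
final tree: (((B:123/8,U:109/8):5,(C:49/4,P:79/4):21/2):43/8,(D:-17/2,M:39/2):43/8)
total length: 393/4

C,P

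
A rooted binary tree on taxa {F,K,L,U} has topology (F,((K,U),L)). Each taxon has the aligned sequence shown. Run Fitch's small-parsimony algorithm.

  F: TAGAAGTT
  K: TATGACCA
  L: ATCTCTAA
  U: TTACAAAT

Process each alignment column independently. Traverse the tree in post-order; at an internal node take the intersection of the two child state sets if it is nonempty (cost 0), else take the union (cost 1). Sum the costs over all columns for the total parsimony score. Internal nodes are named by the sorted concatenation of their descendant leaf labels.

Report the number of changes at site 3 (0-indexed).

3

[col 0] KU: children K:{T}, U:{T} ∩→ {T}; cost 0
[col 0] KLU: children KU:{T}, L:{A} ∪→ {A,T}; cost 1
[col 0] FKLU: children F:{T}, KLU:{A,T} ∩→ {T}; cost 0
[col 1] KU: children K:{A}, U:{T} ∪→ {A,T}; cost 1
[col 1] KLU: children KU:{A,T}, L:{T} ∩→ {T}; cost 0
[col 1] FKLU: children F:{A}, KLU:{T} ∪→ {A,T}; cost 1
[col 2] KU: children K:{T}, U:{A} ∪→ {A,T}; cost 1
[col 2] KLU: children KU:{A,T}, L:{C} ∪→ {A,C,T}; cost 1
[col 2] FKLU: children F:{G}, KLU:{A,C,T} ∪→ {A,C,G,T}; cost 1
[col 3] KU: children K:{G}, U:{C} ∪→ {C,G}; cost 1
[col 3] KLU: children KU:{C,G}, L:{T} ∪→ {C,G,T}; cost 1
[col 3] FKLU: children F:{A}, KLU:{C,G,T} ∪→ {A,C,G,T}; cost 1
[col 4] KU: children K:{A}, U:{A} ∩→ {A}; cost 0
[col 4] KLU: children KU:{A}, L:{C} ∪→ {A,C}; cost 1
[col 4] FKLU: children F:{A}, KLU:{A,C} ∩→ {A}; cost 0
[col 5] KU: children K:{C}, U:{A} ∪→ {A,C}; cost 1
[col 5] KLU: children KU:{A,C}, L:{T} ∪→ {A,C,T}; cost 1
[col 5] FKLU: children F:{G}, KLU:{A,C,T} ∪→ {A,C,G,T}; cost 1
[col 6] KU: children K:{C}, U:{A} ∪→ {A,C}; cost 1
[col 6] KLU: children KU:{A,C}, L:{A} ∩→ {A}; cost 0
[col 6] FKLU: children F:{T}, KLU:{A} ∪→ {A,T}; cost 1
[col 7] KU: children K:{A}, U:{T} ∪→ {A,T}; cost 1
[col 7] KLU: children KU:{A,T}, L:{A} ∩→ {A}; cost 0
[col 7] FKLU: children F:{T}, KLU:{A} ∪→ {A,T}; cost 1
per-site changes: [1, 2, 3, 3, 1, 3, 2, 2]; total = 17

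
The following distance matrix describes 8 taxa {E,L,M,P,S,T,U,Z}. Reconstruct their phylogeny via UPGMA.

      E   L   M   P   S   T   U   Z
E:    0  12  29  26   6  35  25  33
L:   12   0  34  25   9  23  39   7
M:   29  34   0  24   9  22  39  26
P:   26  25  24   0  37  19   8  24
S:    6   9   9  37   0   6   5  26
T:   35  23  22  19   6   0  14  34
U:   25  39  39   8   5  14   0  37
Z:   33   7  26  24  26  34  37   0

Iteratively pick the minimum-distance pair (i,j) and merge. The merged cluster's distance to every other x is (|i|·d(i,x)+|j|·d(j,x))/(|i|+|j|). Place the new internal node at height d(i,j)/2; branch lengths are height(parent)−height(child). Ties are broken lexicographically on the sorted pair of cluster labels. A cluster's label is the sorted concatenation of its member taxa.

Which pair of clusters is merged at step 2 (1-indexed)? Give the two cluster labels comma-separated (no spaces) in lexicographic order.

1. join S+U (d=5) ⇒ SU; edges |S|=5/2, |U|=5/2
  updated: d(E,SU)=31/2, d(L,SU)=24, d(M,SU)=24, d(P,SU)=45/2, d(SU,T)=10, d(SU,Z)=63/2
2. join L+Z (d=7) ⇒ LZ; edges |L|=7/2, |Z|=7/2
  updated: d(E,LZ)=45/2, d(LZ,M)=30, d(LZ,P)=49/2, d(LZ,SU)=111/4, d(LZ,T)=57/2
3. join SU+T (d=10) ⇒ STU; edges |SU|=5/2, |T|=5
  updated: d(E,STU)=22, d(LZ,STU)=28, d(M,STU)=70/3, d(P,STU)=64/3
4. join P+STU (d=64/3) ⇒ PSTU; edges |P|=32/3, |STU|=17/3
  updated: d(E,PSTU)=23, d(LZ,PSTU)=217/8, d(M,PSTU)=47/2
5. join E+LZ (d=45/2) ⇒ ELZ; edges |E|=45/4, |LZ|=31/4
  updated: d(ELZ,M)=89/3, d(ELZ,PSTU)=103/4
6. join M+PSTU (d=47/2) ⇒ MPSTU; edges |M|=47/4, |PSTU|=13/12
  updated: d(ELZ,MPSTU)=398/15
7. join ELZ+MPSTU (d=398/15) ⇒ ELMPSTUZ; edges |ELZ|=121/60, |MPSTU|=91/60
final tree: ((E:45/4,(L:7/2,Z:7/2):31/4):121/60,(M:47/4,(P:32/3,((S:5/2,U:5/2):5/2,T:5):17/3):13/12):91/60)
total length: 356/5

L,Z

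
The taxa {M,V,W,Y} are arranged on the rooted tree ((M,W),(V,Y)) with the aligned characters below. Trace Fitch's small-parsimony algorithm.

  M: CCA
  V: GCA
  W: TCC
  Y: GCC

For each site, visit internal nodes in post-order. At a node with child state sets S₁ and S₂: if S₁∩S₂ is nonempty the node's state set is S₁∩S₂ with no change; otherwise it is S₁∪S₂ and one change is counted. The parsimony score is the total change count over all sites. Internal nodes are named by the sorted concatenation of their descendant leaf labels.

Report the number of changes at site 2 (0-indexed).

site 0, node MW: M={C} ∪ W={T} → {C,T} (+1)
site 0, node VY: V={G} ∩ Y={G} → {G} (+0)
site 0, node MVWY: MW={C,T} ∪ VY={G} → {C,G,T} (+1)
site 1, node MW: M={C} ∩ W={C} → {C} (+0)
site 1, node VY: V={C} ∩ Y={C} → {C} (+0)
site 1, node MVWY: MW={C} ∩ VY={C} → {C} (+0)
site 2, node MW: M={A} ∪ W={C} → {A,C} (+1)
site 2, node VY: V={A} ∪ Y={C} → {A,C} (+1)
site 2, node MVWY: MW={A,C} ∩ VY={A,C} → {A,C} (+0)
per-site changes: [2, 0, 2]; total = 4

2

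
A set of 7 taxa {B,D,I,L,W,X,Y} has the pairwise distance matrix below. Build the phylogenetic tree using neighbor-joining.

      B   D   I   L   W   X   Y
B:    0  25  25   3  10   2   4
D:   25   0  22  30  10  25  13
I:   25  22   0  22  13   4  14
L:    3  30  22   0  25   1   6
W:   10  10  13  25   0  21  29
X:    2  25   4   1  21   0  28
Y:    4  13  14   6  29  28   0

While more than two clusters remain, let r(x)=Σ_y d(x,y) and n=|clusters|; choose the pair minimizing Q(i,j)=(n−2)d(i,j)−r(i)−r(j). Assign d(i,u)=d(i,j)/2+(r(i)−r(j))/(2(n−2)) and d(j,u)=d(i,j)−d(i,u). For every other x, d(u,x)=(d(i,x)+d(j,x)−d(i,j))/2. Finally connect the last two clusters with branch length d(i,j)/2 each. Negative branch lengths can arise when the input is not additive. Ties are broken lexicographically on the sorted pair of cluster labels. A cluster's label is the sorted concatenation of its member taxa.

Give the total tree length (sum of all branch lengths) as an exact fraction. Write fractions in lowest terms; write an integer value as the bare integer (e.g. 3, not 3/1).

1. join D+W (d=10, Q=-183) ⇒ DW; edges |D|=67/10, |W|=33/10
  updated: d(B,DW)=25/2, d(DW,I)=25/2, d(DW,L)=45/2, d(DW,X)=18, d(DW,Y)=16
2. join I+X (d=4, Q=-229/2) ⇒ IX; edges |I|=81/16, |X|=-17/16
  updated: d(B,IX)=23/2, d(DW,IX)=53/4, d(IX,L)=19/2, d(IX,Y)=19
3. join DW+IX (d=53/4, Q=-311/4) ⇒ DIWX; edges |DW|=203/24, |IX|=115/24
  updated: d(B,DIWX)=43/8, d(DIWX,L)=75/8, d(DIWX,Y)=87/8
4. join B+DIWX (d=43/8, Q=-109/4) ⇒ BDIWX; edges |B|=-5/8, |DIWX|=6
  updated: d(BDIWX,L)=7/2, d(BDIWX,Y)=19/4
5. join BDIWX+L (d=7/2, Q=-57/4) ⇒ BDILWX; edges |BDIWX|=9/8, |L|=19/8
  updated: d(BDILWX,Y)=29/8
6. join BDILWX+Y (d=29/8) ⇒ BDILWXY; edges |BDILWX|=29/16, |Y|=29/16
final tree: (((B:-5/8,((D:67/10,W:33/10):203/24,(I:81/16,X:-17/16):115/24):6):9/8,L:19/8):29/16,Y:29/16)
total length: 159/4

159/4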